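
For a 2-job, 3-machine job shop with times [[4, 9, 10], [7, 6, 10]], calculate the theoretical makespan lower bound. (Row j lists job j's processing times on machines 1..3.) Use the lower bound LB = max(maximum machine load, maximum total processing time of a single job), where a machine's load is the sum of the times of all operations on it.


Machine loads:
  Machine 1: 4 + 7 = 11
  Machine 2: 9 + 6 = 15
  Machine 3: 10 + 10 = 20
Max machine load = 20
Job totals:
  Job 1: 23
  Job 2: 23
Max job total = 23
Lower bound = max(20, 23) = 23

23


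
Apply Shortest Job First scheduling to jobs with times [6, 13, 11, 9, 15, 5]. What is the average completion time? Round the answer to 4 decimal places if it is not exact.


SJF order (ascending): [5, 6, 9, 11, 13, 15]
Completion times:
  Job 1: burst=5, C=5
  Job 2: burst=6, C=11
  Job 3: burst=9, C=20
  Job 4: burst=11, C=31
  Job 5: burst=13, C=44
  Job 6: burst=15, C=59
Average completion = 170/6 = 28.3333

28.3333


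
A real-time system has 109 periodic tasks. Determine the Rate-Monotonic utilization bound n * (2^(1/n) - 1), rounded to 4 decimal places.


Compute 2^(1/109) = 1.0063794108
Subtract 1: 1.0063794108 - 1 = 0.0063794108
Multiply by n: 109 * 0.0063794108 = 0.6953557772
Round to 4 dp: 0.6954

0.6954


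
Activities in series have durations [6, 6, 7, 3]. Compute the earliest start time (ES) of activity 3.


Activity 3 starts after activities 1 through 2 complete.
Predecessor durations: [6, 6]
ES = 6 + 6 = 12

12


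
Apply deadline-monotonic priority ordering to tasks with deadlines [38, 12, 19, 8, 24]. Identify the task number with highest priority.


Sort tasks by relative deadline (ascending):
  Task 4: deadline = 8
  Task 2: deadline = 12
  Task 3: deadline = 19
  Task 5: deadline = 24
  Task 1: deadline = 38
Priority order (highest first): [4, 2, 3, 5, 1]
Highest priority task = 4

4


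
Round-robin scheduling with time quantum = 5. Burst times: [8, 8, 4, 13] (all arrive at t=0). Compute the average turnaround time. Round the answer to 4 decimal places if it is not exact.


Time quantum = 5
Execution trace:
  J1 runs 5 units, time = 5
  J2 runs 5 units, time = 10
  J3 runs 4 units, time = 14
  J4 runs 5 units, time = 19
  J1 runs 3 units, time = 22
  J2 runs 3 units, time = 25
  J4 runs 5 units, time = 30
  J4 runs 3 units, time = 33
Finish times: [22, 25, 14, 33]
Average turnaround = 94/4 = 23.5

23.5


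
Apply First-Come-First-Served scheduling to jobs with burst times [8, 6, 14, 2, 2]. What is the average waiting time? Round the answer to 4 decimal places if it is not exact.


FCFS order (as given): [8, 6, 14, 2, 2]
Waiting times:
  Job 1: wait = 0
  Job 2: wait = 8
  Job 3: wait = 14
  Job 4: wait = 28
  Job 5: wait = 30
Sum of waiting times = 80
Average waiting time = 80/5 = 16.0

16.0


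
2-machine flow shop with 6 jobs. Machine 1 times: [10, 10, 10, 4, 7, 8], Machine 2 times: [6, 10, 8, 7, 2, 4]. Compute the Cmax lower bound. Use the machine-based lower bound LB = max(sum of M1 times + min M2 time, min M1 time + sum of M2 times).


LB1 = sum(M1 times) + min(M2 times) = 49 + 2 = 51
LB2 = min(M1 times) + sum(M2 times) = 4 + 37 = 41
Lower bound = max(LB1, LB2) = max(51, 41) = 51

51


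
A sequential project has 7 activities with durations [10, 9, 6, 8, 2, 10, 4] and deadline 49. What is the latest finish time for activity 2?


LF(activity 2) = deadline - sum of successor durations
Successors: activities 3 through 7 with durations [6, 8, 2, 10, 4]
Sum of successor durations = 30
LF = 49 - 30 = 19

19


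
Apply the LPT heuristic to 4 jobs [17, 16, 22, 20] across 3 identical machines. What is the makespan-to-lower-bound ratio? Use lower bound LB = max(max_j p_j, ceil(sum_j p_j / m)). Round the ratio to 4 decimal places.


LPT order: [22, 20, 17, 16]
Machine loads after assignment: [22, 20, 33]
LPT makespan = 33
Lower bound = max(max_job, ceil(total/3)) = max(22, 25) = 25
Ratio = 33 / 25 = 1.32

1.32


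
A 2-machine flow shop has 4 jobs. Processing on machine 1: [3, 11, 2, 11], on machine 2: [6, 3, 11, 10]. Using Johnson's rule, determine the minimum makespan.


Apply Johnson's rule:
  Group 1 (a <= b): [(3, 2, 11), (1, 3, 6)]
  Group 2 (a > b): [(4, 11, 10), (2, 11, 3)]
Optimal job order: [3, 1, 4, 2]
Schedule:
  Job 3: M1 done at 2, M2 done at 13
  Job 1: M1 done at 5, M2 done at 19
  Job 4: M1 done at 16, M2 done at 29
  Job 2: M1 done at 27, M2 done at 32
Makespan = 32

32


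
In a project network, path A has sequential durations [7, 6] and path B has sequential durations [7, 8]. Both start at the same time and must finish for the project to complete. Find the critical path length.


Path A total = 7 + 6 = 13
Path B total = 7 + 8 = 15
Critical path = longest path = max(13, 15) = 15

15


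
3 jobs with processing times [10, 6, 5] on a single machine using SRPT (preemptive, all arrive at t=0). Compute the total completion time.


Since all jobs arrive at t=0, SRPT equals SPT ordering.
SPT order: [5, 6, 10]
Completion times:
  Job 1: p=5, C=5
  Job 2: p=6, C=11
  Job 3: p=10, C=21
Total completion time = 5 + 11 + 21 = 37

37


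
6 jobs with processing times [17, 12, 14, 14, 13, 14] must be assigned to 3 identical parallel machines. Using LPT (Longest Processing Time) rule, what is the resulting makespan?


Sort jobs in decreasing order (LPT): [17, 14, 14, 14, 13, 12]
Assign each job to the least loaded machine:
  Machine 1: jobs [17, 12], load = 29
  Machine 2: jobs [14, 14], load = 28
  Machine 3: jobs [14, 13], load = 27
Makespan = max load = 29

29


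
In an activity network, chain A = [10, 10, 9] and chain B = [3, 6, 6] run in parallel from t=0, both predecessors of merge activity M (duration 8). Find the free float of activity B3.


ES(B3) = sum of predecessors on chain B = 9
EF(B3) = ES + duration = 9 + 6 = 15
Successor of B3 is M. ES(M) = max(sum(A), sum(B)) = max(29, 15) = 29
Free float = ES(successor) - EF(current) = 29 - 15 = 14

14


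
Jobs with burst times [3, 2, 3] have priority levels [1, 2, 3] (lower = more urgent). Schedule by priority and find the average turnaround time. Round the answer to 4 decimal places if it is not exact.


Sort by priority (ascending = highest first):
Order: [(1, 3), (2, 2), (3, 3)]
Completion times:
  Priority 1, burst=3, C=3
  Priority 2, burst=2, C=5
  Priority 3, burst=3, C=8
Average turnaround = 16/3 = 5.3333

5.3333


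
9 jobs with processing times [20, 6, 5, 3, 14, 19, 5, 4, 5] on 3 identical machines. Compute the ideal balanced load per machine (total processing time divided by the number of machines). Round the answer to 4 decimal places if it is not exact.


Total processing time = 20 + 6 + 5 + 3 + 14 + 19 + 5 + 4 + 5 = 81
Number of machines = 3
Ideal balanced load = 81 / 3 = 27.0

27.0


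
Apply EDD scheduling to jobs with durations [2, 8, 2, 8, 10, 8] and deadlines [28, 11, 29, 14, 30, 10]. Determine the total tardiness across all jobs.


Sort by due date (EDD order): [(8, 10), (8, 11), (8, 14), (2, 28), (2, 29), (10, 30)]
Compute completion times and tardiness:
  Job 1: p=8, d=10, C=8, tardiness=max(0,8-10)=0
  Job 2: p=8, d=11, C=16, tardiness=max(0,16-11)=5
  Job 3: p=8, d=14, C=24, tardiness=max(0,24-14)=10
  Job 4: p=2, d=28, C=26, tardiness=max(0,26-28)=0
  Job 5: p=2, d=29, C=28, tardiness=max(0,28-29)=0
  Job 6: p=10, d=30, C=38, tardiness=max(0,38-30)=8
Total tardiness = 23

23


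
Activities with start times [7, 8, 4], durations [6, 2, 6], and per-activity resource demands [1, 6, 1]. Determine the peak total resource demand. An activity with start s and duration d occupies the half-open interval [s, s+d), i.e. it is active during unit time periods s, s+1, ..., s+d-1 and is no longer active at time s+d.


Each activity i is active on [start_i, start_i + duration_i).
Compute total resource usage per time slot:
  t=0: active resources = [], total = 0
  t=1: active resources = [], total = 0
  t=2: active resources = [], total = 0
  t=3: active resources = [], total = 0
  t=4: active resources = [1], total = 1
  t=5: active resources = [1], total = 1
  t=6: active resources = [1], total = 1
  t=7: active resources = [1, 1], total = 2
  t=8: active resources = [1, 6, 1], total = 8
  t=9: active resources = [1, 6, 1], total = 8
  t=10: active resources = [1], total = 1
  t=11: active resources = [1], total = 1
  t=12: active resources = [1], total = 1
Peak resource demand = 8

8


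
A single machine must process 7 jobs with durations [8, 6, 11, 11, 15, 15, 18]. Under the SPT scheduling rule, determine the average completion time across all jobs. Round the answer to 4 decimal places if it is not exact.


Sort jobs by processing time (SPT order): [6, 8, 11, 11, 15, 15, 18]
Compute completion times sequentially:
  Job 1: processing = 6, completes at 6
  Job 2: processing = 8, completes at 14
  Job 3: processing = 11, completes at 25
  Job 4: processing = 11, completes at 36
  Job 5: processing = 15, completes at 51
  Job 6: processing = 15, completes at 66
  Job 7: processing = 18, completes at 84
Sum of completion times = 282
Average completion time = 282/7 = 40.2857

40.2857


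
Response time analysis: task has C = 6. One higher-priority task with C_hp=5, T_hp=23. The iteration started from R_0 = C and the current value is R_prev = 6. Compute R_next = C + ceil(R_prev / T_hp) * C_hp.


R_next = C + ceil(R_prev / T_hp) * C_hp
ceil(6 / 23) = ceil(0.2609) = 1
Interference = 1 * 5 = 5
R_next = 6 + 5 = 11

11


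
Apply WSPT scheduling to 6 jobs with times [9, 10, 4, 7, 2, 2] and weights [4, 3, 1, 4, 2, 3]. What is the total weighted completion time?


Compute p/w ratios and sort ascending (WSPT): [(2, 3), (2, 2), (7, 4), (9, 4), (10, 3), (4, 1)]
Compute weighted completion times:
  Job (p=2,w=3): C=2, w*C=3*2=6
  Job (p=2,w=2): C=4, w*C=2*4=8
  Job (p=7,w=4): C=11, w*C=4*11=44
  Job (p=9,w=4): C=20, w*C=4*20=80
  Job (p=10,w=3): C=30, w*C=3*30=90
  Job (p=4,w=1): C=34, w*C=1*34=34
Total weighted completion time = 262

262


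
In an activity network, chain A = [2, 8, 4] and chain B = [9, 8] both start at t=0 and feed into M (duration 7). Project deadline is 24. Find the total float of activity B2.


Forward pass: ES(B2) = sum of predecessors on chain B = 9
EF = ES + duration = 9 + 8 = 17
Backward pass: LF(M) = deadline = 24; LS(M) = 24 - 7 = 17
LF(B2) = LS(M) - sum(successors on chain B) = 17 - 0 = 17
LS = LF - duration = 17 - 8 = 9
Total float = LS - ES = 9 - 9 = 0

0


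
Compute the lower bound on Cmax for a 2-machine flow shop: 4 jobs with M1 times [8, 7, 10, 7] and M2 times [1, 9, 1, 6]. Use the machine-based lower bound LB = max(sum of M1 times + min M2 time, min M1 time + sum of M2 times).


LB1 = sum(M1 times) + min(M2 times) = 32 + 1 = 33
LB2 = min(M1 times) + sum(M2 times) = 7 + 17 = 24
Lower bound = max(LB1, LB2) = max(33, 24) = 33

33


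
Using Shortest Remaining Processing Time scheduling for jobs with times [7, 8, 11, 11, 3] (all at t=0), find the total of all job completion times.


Since all jobs arrive at t=0, SRPT equals SPT ordering.
SPT order: [3, 7, 8, 11, 11]
Completion times:
  Job 1: p=3, C=3
  Job 2: p=7, C=10
  Job 3: p=8, C=18
  Job 4: p=11, C=29
  Job 5: p=11, C=40
Total completion time = 3 + 10 + 18 + 29 + 40 = 100

100


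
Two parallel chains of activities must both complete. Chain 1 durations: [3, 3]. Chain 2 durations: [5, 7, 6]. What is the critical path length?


Path A total = 3 + 3 = 6
Path B total = 5 + 7 + 6 = 18
Critical path = longest path = max(6, 18) = 18

18


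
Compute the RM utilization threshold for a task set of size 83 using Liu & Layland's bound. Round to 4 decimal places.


Compute 2^(1/83) = 1.0083861392
Subtract 1: 1.0083861392 - 1 = 0.0083861392
Multiply by n: 83 * 0.0083861392 = 0.6960495536
Round to 4 dp: 0.6960

0.6960


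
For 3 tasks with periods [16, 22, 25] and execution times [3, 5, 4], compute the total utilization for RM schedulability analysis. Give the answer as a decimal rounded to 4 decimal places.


Compute individual utilizations (exact fractions):
  Task 1: C/T = 3/16 (approx. 0.1875)
  Task 2: C/T = 5/22 (approx. 0.2273)
  Task 3: C/T = 4/25 (approx. 0.16)
Total utilization U = 3/16 + 5/22 + 4/25 = 2529/4400
Rounded to 4 decimal places: U = 0.5748
RM (Liu & Layland) bound for 3 tasks = 0.779763; compare with U = 2529/4400 (approx. 0.574773)
U <= bound, so schedulable by RM sufficient condition.

0.5748


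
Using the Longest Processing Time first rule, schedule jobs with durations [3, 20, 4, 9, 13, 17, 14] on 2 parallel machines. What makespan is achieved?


Sort jobs in decreasing order (LPT): [20, 17, 14, 13, 9, 4, 3]
Assign each job to the least loaded machine:
  Machine 1: jobs [20, 13, 4, 3], load = 40
  Machine 2: jobs [17, 14, 9], load = 40
Makespan = max load = 40

40


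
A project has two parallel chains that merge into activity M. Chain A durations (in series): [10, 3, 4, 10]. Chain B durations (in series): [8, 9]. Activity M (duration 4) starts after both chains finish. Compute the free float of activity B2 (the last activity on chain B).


ES(B2) = sum of predecessors on chain B = 8
EF(B2) = ES + duration = 8 + 9 = 17
Successor of B2 is M. ES(M) = max(sum(A), sum(B)) = max(27, 17) = 27
Free float = ES(successor) - EF(current) = 27 - 17 = 10

10


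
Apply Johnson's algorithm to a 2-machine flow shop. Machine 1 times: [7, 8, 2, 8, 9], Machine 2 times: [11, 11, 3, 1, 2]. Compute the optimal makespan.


Apply Johnson's rule:
  Group 1 (a <= b): [(3, 2, 3), (1, 7, 11), (2, 8, 11)]
  Group 2 (a > b): [(5, 9, 2), (4, 8, 1)]
Optimal job order: [3, 1, 2, 5, 4]
Schedule:
  Job 3: M1 done at 2, M2 done at 5
  Job 1: M1 done at 9, M2 done at 20
  Job 2: M1 done at 17, M2 done at 31
  Job 5: M1 done at 26, M2 done at 33
  Job 4: M1 done at 34, M2 done at 35
Makespan = 35

35


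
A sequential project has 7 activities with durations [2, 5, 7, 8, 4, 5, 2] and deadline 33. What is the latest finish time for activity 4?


LF(activity 4) = deadline - sum of successor durations
Successors: activities 5 through 7 with durations [4, 5, 2]
Sum of successor durations = 11
LF = 33 - 11 = 22

22


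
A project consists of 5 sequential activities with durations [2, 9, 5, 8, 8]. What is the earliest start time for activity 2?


Activity 2 starts after activities 1 through 1 complete.
Predecessor durations: [2]
ES = 2 = 2

2


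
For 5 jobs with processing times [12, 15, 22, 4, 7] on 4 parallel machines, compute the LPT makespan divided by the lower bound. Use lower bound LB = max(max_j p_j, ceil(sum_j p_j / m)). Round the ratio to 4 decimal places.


LPT order: [22, 15, 12, 7, 4]
Machine loads after assignment: [22, 15, 12, 11]
LPT makespan = 22
Lower bound = max(max_job, ceil(total/4)) = max(22, 15) = 22
Ratio = 22 / 22 = 1.0

1.0


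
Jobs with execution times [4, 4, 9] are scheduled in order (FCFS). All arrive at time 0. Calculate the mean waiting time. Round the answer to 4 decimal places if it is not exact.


FCFS order (as given): [4, 4, 9]
Waiting times:
  Job 1: wait = 0
  Job 2: wait = 4
  Job 3: wait = 8
Sum of waiting times = 12
Average waiting time = 12/3 = 4.0

4.0


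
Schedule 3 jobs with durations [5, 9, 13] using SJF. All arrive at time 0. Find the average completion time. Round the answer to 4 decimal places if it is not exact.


SJF order (ascending): [5, 9, 13]
Completion times:
  Job 1: burst=5, C=5
  Job 2: burst=9, C=14
  Job 3: burst=13, C=27
Average completion = 46/3 = 15.3333

15.3333


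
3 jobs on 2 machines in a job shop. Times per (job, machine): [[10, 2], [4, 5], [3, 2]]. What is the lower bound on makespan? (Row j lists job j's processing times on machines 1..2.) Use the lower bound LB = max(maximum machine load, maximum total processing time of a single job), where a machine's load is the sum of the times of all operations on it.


Machine loads:
  Machine 1: 10 + 4 + 3 = 17
  Machine 2: 2 + 5 + 2 = 9
Max machine load = 17
Job totals:
  Job 1: 12
  Job 2: 9
  Job 3: 5
Max job total = 12
Lower bound = max(17, 12) = 17

17


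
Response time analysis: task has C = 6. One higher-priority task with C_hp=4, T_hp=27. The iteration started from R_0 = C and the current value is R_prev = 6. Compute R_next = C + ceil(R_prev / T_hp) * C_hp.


R_next = C + ceil(R_prev / T_hp) * C_hp
ceil(6 / 27) = ceil(0.2222) = 1
Interference = 1 * 4 = 4
R_next = 6 + 4 = 10

10


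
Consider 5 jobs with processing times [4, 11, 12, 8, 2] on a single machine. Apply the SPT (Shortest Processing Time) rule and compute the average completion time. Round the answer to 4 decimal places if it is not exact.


Sort jobs by processing time (SPT order): [2, 4, 8, 11, 12]
Compute completion times sequentially:
  Job 1: processing = 2, completes at 2
  Job 2: processing = 4, completes at 6
  Job 3: processing = 8, completes at 14
  Job 4: processing = 11, completes at 25
  Job 5: processing = 12, completes at 37
Sum of completion times = 84
Average completion time = 84/5 = 16.8

16.8


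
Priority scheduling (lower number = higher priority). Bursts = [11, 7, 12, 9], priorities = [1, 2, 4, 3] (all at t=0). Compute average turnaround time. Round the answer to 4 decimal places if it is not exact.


Sort by priority (ascending = highest first):
Order: [(1, 11), (2, 7), (3, 9), (4, 12)]
Completion times:
  Priority 1, burst=11, C=11
  Priority 2, burst=7, C=18
  Priority 3, burst=9, C=27
  Priority 4, burst=12, C=39
Average turnaround = 95/4 = 23.75

23.75


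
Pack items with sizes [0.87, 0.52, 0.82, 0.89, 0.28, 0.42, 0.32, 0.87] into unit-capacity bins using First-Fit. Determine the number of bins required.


Place items sequentially using First-Fit:
  Item 0.87 -> new Bin 1
  Item 0.52 -> new Bin 2
  Item 0.82 -> new Bin 3
  Item 0.89 -> new Bin 4
  Item 0.28 -> Bin 2 (now 0.8)
  Item 0.42 -> new Bin 5
  Item 0.32 -> Bin 5 (now 0.74)
  Item 0.87 -> new Bin 6
Total bins used = 6

6


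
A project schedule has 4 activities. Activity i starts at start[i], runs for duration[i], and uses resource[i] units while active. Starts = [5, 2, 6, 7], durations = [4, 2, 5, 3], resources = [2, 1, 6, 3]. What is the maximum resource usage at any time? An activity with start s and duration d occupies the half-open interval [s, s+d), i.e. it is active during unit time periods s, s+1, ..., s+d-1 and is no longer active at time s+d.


Each activity i is active on [start_i, start_i + duration_i).
Compute total resource usage per time slot:
  t=0: active resources = [], total = 0
  t=1: active resources = [], total = 0
  t=2: active resources = [1], total = 1
  t=3: active resources = [1], total = 1
  t=4: active resources = [], total = 0
  t=5: active resources = [2], total = 2
  t=6: active resources = [2, 6], total = 8
  t=7: active resources = [2, 6, 3], total = 11
  t=8: active resources = [2, 6, 3], total = 11
  t=9: active resources = [6, 3], total = 9
  t=10: active resources = [6], total = 6
Peak resource demand = 11

11


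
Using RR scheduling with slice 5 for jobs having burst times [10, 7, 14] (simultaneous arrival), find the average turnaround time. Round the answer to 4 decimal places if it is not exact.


Time quantum = 5
Execution trace:
  J1 runs 5 units, time = 5
  J2 runs 5 units, time = 10
  J3 runs 5 units, time = 15
  J1 runs 5 units, time = 20
  J2 runs 2 units, time = 22
  J3 runs 5 units, time = 27
  J3 runs 4 units, time = 31
Finish times: [20, 22, 31]
Average turnaround = 73/3 = 24.3333

24.3333


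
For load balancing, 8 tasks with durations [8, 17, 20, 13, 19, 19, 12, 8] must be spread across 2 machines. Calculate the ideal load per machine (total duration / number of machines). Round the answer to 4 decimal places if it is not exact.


Total processing time = 8 + 17 + 20 + 13 + 19 + 19 + 12 + 8 = 116
Number of machines = 2
Ideal balanced load = 116 / 2 = 58.0

58.0


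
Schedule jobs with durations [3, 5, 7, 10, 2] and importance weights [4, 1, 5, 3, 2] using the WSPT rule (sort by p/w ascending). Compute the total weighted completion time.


Compute p/w ratios and sort ascending (WSPT): [(3, 4), (2, 2), (7, 5), (10, 3), (5, 1)]
Compute weighted completion times:
  Job (p=3,w=4): C=3, w*C=4*3=12
  Job (p=2,w=2): C=5, w*C=2*5=10
  Job (p=7,w=5): C=12, w*C=5*12=60
  Job (p=10,w=3): C=22, w*C=3*22=66
  Job (p=5,w=1): C=27, w*C=1*27=27
Total weighted completion time = 175

175


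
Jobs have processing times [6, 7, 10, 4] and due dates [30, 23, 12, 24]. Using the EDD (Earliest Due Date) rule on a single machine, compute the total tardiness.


Sort by due date (EDD order): [(10, 12), (7, 23), (4, 24), (6, 30)]
Compute completion times and tardiness:
  Job 1: p=10, d=12, C=10, tardiness=max(0,10-12)=0
  Job 2: p=7, d=23, C=17, tardiness=max(0,17-23)=0
  Job 3: p=4, d=24, C=21, tardiness=max(0,21-24)=0
  Job 4: p=6, d=30, C=27, tardiness=max(0,27-30)=0
Total tardiness = 0

0


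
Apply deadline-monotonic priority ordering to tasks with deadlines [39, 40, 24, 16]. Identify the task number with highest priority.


Sort tasks by relative deadline (ascending):
  Task 4: deadline = 16
  Task 3: deadline = 24
  Task 1: deadline = 39
  Task 2: deadline = 40
Priority order (highest first): [4, 3, 1, 2]
Highest priority task = 4

4


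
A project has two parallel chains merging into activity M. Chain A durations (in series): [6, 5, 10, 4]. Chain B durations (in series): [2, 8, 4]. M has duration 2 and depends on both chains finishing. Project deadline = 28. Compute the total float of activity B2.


Forward pass: ES(B2) = sum of predecessors on chain B = 2
EF = ES + duration = 2 + 8 = 10
Backward pass: LF(M) = deadline = 28; LS(M) = 28 - 2 = 26
LF(B2) = LS(M) - sum(successors on chain B) = 26 - 4 = 22
LS = LF - duration = 22 - 8 = 14
Total float = LS - ES = 14 - 2 = 12

12


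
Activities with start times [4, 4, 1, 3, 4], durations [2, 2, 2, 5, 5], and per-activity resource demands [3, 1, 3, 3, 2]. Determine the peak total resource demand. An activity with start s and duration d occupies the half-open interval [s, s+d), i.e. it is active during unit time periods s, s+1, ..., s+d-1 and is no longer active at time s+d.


Each activity i is active on [start_i, start_i + duration_i).
Compute total resource usage per time slot:
  t=0: active resources = [], total = 0
  t=1: active resources = [3], total = 3
  t=2: active resources = [3], total = 3
  t=3: active resources = [3], total = 3
  t=4: active resources = [3, 1, 3, 2], total = 9
  t=5: active resources = [3, 1, 3, 2], total = 9
  t=6: active resources = [3, 2], total = 5
  t=7: active resources = [3, 2], total = 5
  t=8: active resources = [2], total = 2
Peak resource demand = 9

9


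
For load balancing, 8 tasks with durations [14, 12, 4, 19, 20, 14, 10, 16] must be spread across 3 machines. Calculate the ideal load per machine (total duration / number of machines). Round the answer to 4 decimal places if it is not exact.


Total processing time = 14 + 12 + 4 + 19 + 20 + 14 + 10 + 16 = 109
Number of machines = 3
Ideal balanced load = 109 / 3 = 36.3333

36.3333


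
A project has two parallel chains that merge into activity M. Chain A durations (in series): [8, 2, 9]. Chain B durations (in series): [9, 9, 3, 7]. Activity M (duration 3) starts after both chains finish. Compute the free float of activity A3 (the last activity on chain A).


ES(A3) = sum of predecessors on chain A = 10
EF(A3) = ES + duration = 10 + 9 = 19
Successor of A3 is M. ES(M) = max(sum(A), sum(B)) = max(19, 28) = 28
Free float = ES(successor) - EF(current) = 28 - 19 = 9

9


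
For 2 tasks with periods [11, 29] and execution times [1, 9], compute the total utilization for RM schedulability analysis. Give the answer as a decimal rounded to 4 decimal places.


Compute individual utilizations (exact fractions):
  Task 1: C/T = 1/11 (approx. 0.0909)
  Task 2: C/T = 9/29 (approx. 0.3103)
Total utilization U = 1/11 + 9/29 = 128/319
Rounded to 4 decimal places: U = 0.4013
RM (Liu & Layland) bound for 2 tasks = 0.828427; compare with U = 128/319 (approx. 0.401254)
U <= bound, so schedulable by RM sufficient condition.

0.4013


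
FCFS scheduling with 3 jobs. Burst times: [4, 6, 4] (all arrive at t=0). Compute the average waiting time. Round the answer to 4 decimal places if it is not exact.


FCFS order (as given): [4, 6, 4]
Waiting times:
  Job 1: wait = 0
  Job 2: wait = 4
  Job 3: wait = 10
Sum of waiting times = 14
Average waiting time = 14/3 = 4.6667

4.6667


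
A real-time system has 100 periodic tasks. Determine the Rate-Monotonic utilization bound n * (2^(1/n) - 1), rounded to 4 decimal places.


Compute 2^(1/100) = 1.0069555501
Subtract 1: 1.0069555501 - 1 = 0.0069555501
Multiply by n: 100 * 0.0069555501 = 0.6955550100
Round to 4 dp: 0.6956

0.6956


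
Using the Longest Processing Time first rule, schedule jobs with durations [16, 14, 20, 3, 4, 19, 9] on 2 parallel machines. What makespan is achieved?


Sort jobs in decreasing order (LPT): [20, 19, 16, 14, 9, 4, 3]
Assign each job to the least loaded machine:
  Machine 1: jobs [20, 14, 9], load = 43
  Machine 2: jobs [19, 16, 4, 3], load = 42
Makespan = max load = 43

43


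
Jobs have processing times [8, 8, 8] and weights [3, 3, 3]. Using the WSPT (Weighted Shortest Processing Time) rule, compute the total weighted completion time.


Compute p/w ratios and sort ascending (WSPT): [(8, 3), (8, 3), (8, 3)]
Compute weighted completion times:
  Job (p=8,w=3): C=8, w*C=3*8=24
  Job (p=8,w=3): C=16, w*C=3*16=48
  Job (p=8,w=3): C=24, w*C=3*24=72
Total weighted completion time = 144

144


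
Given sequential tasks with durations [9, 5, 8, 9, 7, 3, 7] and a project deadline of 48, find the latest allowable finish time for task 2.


LF(activity 2) = deadline - sum of successor durations
Successors: activities 3 through 7 with durations [8, 9, 7, 3, 7]
Sum of successor durations = 34
LF = 48 - 34 = 14

14


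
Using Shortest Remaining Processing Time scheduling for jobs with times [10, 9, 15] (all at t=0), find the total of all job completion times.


Since all jobs arrive at t=0, SRPT equals SPT ordering.
SPT order: [9, 10, 15]
Completion times:
  Job 1: p=9, C=9
  Job 2: p=10, C=19
  Job 3: p=15, C=34
Total completion time = 9 + 19 + 34 = 62

62


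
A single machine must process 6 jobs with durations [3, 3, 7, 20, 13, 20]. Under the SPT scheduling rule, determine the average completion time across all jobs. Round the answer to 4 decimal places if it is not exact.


Sort jobs by processing time (SPT order): [3, 3, 7, 13, 20, 20]
Compute completion times sequentially:
  Job 1: processing = 3, completes at 3
  Job 2: processing = 3, completes at 6
  Job 3: processing = 7, completes at 13
  Job 4: processing = 13, completes at 26
  Job 5: processing = 20, completes at 46
  Job 6: processing = 20, completes at 66
Sum of completion times = 160
Average completion time = 160/6 = 26.6667

26.6667


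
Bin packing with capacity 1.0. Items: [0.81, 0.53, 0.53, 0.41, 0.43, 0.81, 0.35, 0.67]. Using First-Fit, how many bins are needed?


Place items sequentially using First-Fit:
  Item 0.81 -> new Bin 1
  Item 0.53 -> new Bin 2
  Item 0.53 -> new Bin 3
  Item 0.41 -> Bin 2 (now 0.94)
  Item 0.43 -> Bin 3 (now 0.96)
  Item 0.81 -> new Bin 4
  Item 0.35 -> new Bin 5
  Item 0.67 -> new Bin 6
Total bins used = 6

6


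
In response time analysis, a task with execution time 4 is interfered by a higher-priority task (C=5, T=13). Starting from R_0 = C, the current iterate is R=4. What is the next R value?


R_next = C + ceil(R_prev / T_hp) * C_hp
ceil(4 / 13) = ceil(0.3077) = 1
Interference = 1 * 5 = 5
R_next = 4 + 5 = 9

9


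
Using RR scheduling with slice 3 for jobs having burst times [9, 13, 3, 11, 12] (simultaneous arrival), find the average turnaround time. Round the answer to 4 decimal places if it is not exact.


Time quantum = 3
Execution trace:
  J1 runs 3 units, time = 3
  J2 runs 3 units, time = 6
  J3 runs 3 units, time = 9
  J4 runs 3 units, time = 12
  J5 runs 3 units, time = 15
  J1 runs 3 units, time = 18
  J2 runs 3 units, time = 21
  J4 runs 3 units, time = 24
  J5 runs 3 units, time = 27
  J1 runs 3 units, time = 30
  J2 runs 3 units, time = 33
  J4 runs 3 units, time = 36
  J5 runs 3 units, time = 39
  J2 runs 3 units, time = 42
  J4 runs 2 units, time = 44
  J5 runs 3 units, time = 47
  J2 runs 1 units, time = 48
Finish times: [30, 48, 9, 44, 47]
Average turnaround = 178/5 = 35.6

35.6


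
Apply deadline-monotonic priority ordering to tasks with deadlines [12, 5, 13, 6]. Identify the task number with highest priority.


Sort tasks by relative deadline (ascending):
  Task 2: deadline = 5
  Task 4: deadline = 6
  Task 1: deadline = 12
  Task 3: deadline = 13
Priority order (highest first): [2, 4, 1, 3]
Highest priority task = 2

2


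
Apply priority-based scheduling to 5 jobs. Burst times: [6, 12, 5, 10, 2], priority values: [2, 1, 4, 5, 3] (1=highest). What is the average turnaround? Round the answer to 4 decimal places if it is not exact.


Sort by priority (ascending = highest first):
Order: [(1, 12), (2, 6), (3, 2), (4, 5), (5, 10)]
Completion times:
  Priority 1, burst=12, C=12
  Priority 2, burst=6, C=18
  Priority 3, burst=2, C=20
  Priority 4, burst=5, C=25
  Priority 5, burst=10, C=35
Average turnaround = 110/5 = 22.0

22.0


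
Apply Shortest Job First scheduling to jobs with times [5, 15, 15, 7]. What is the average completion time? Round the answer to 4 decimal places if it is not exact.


SJF order (ascending): [5, 7, 15, 15]
Completion times:
  Job 1: burst=5, C=5
  Job 2: burst=7, C=12
  Job 3: burst=15, C=27
  Job 4: burst=15, C=42
Average completion = 86/4 = 21.5

21.5


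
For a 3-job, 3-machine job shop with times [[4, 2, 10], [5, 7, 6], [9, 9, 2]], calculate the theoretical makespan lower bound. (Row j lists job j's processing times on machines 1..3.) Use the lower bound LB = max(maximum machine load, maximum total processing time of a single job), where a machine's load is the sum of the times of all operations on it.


Machine loads:
  Machine 1: 4 + 5 + 9 = 18
  Machine 2: 2 + 7 + 9 = 18
  Machine 3: 10 + 6 + 2 = 18
Max machine load = 18
Job totals:
  Job 1: 16
  Job 2: 18
  Job 3: 20
Max job total = 20
Lower bound = max(18, 20) = 20

20


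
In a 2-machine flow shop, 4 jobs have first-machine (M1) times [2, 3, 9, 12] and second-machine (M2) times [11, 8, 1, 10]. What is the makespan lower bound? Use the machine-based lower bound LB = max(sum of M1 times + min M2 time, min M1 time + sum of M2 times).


LB1 = sum(M1 times) + min(M2 times) = 26 + 1 = 27
LB2 = min(M1 times) + sum(M2 times) = 2 + 30 = 32
Lower bound = max(LB1, LB2) = max(27, 32) = 32

32


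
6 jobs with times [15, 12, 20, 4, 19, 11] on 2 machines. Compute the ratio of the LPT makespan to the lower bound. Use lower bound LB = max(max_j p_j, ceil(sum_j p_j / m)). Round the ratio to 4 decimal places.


LPT order: [20, 19, 15, 12, 11, 4]
Machine loads after assignment: [43, 38]
LPT makespan = 43
Lower bound = max(max_job, ceil(total/2)) = max(20, 41) = 41
Ratio = 43 / 41 = 1.0488

1.0488


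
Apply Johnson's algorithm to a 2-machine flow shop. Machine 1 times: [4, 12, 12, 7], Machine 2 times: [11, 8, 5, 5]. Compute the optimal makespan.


Apply Johnson's rule:
  Group 1 (a <= b): [(1, 4, 11)]
  Group 2 (a > b): [(2, 12, 8), (3, 12, 5), (4, 7, 5)]
Optimal job order: [1, 2, 3, 4]
Schedule:
  Job 1: M1 done at 4, M2 done at 15
  Job 2: M1 done at 16, M2 done at 24
  Job 3: M1 done at 28, M2 done at 33
  Job 4: M1 done at 35, M2 done at 40
Makespan = 40

40


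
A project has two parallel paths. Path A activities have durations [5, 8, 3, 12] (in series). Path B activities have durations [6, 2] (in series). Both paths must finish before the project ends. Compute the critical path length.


Path A total = 5 + 8 + 3 + 12 = 28
Path B total = 6 + 2 = 8
Critical path = longest path = max(28, 8) = 28

28


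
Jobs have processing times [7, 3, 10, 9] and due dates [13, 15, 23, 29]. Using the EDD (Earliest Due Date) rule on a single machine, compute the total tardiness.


Sort by due date (EDD order): [(7, 13), (3, 15), (10, 23), (9, 29)]
Compute completion times and tardiness:
  Job 1: p=7, d=13, C=7, tardiness=max(0,7-13)=0
  Job 2: p=3, d=15, C=10, tardiness=max(0,10-15)=0
  Job 3: p=10, d=23, C=20, tardiness=max(0,20-23)=0
  Job 4: p=9, d=29, C=29, tardiness=max(0,29-29)=0
Total tardiness = 0

0


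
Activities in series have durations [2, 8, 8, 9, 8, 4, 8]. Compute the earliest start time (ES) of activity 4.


Activity 4 starts after activities 1 through 3 complete.
Predecessor durations: [2, 8, 8]
ES = 2 + 8 + 8 = 18

18


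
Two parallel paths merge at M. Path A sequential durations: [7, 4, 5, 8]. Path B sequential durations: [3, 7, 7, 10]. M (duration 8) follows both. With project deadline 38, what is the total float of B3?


Forward pass: ES(B3) = sum of predecessors on chain B = 10
EF = ES + duration = 10 + 7 = 17
Backward pass: LF(M) = deadline = 38; LS(M) = 38 - 8 = 30
LF(B3) = LS(M) - sum(successors on chain B) = 30 - 10 = 20
LS = LF - duration = 20 - 7 = 13
Total float = LS - ES = 13 - 10 = 3

3


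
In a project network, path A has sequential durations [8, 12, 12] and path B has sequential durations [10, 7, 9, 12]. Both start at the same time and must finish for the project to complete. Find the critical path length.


Path A total = 8 + 12 + 12 = 32
Path B total = 10 + 7 + 9 + 12 = 38
Critical path = longest path = max(32, 38) = 38

38


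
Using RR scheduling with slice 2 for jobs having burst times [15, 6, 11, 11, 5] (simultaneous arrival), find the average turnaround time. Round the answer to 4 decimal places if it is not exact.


Time quantum = 2
Execution trace:
  J1 runs 2 units, time = 2
  J2 runs 2 units, time = 4
  J3 runs 2 units, time = 6
  J4 runs 2 units, time = 8
  J5 runs 2 units, time = 10
  J1 runs 2 units, time = 12
  J2 runs 2 units, time = 14
  J3 runs 2 units, time = 16
  J4 runs 2 units, time = 18
  J5 runs 2 units, time = 20
  J1 runs 2 units, time = 22
  J2 runs 2 units, time = 24
  J3 runs 2 units, time = 26
  J4 runs 2 units, time = 28
  J5 runs 1 units, time = 29
  J1 runs 2 units, time = 31
  J3 runs 2 units, time = 33
  J4 runs 2 units, time = 35
  J1 runs 2 units, time = 37
  J3 runs 2 units, time = 39
  J4 runs 2 units, time = 41
  J1 runs 2 units, time = 43
  J3 runs 1 units, time = 44
  J4 runs 1 units, time = 45
  J1 runs 2 units, time = 47
  J1 runs 1 units, time = 48
Finish times: [48, 24, 44, 45, 29]
Average turnaround = 190/5 = 38.0

38.0


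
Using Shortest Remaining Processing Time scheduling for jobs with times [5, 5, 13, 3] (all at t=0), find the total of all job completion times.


Since all jobs arrive at t=0, SRPT equals SPT ordering.
SPT order: [3, 5, 5, 13]
Completion times:
  Job 1: p=3, C=3
  Job 2: p=5, C=8
  Job 3: p=5, C=13
  Job 4: p=13, C=26
Total completion time = 3 + 8 + 13 + 26 = 50

50


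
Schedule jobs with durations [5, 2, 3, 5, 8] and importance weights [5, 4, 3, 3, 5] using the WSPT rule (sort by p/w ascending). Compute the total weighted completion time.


Compute p/w ratios and sort ascending (WSPT): [(2, 4), (5, 5), (3, 3), (8, 5), (5, 3)]
Compute weighted completion times:
  Job (p=2,w=4): C=2, w*C=4*2=8
  Job (p=5,w=5): C=7, w*C=5*7=35
  Job (p=3,w=3): C=10, w*C=3*10=30
  Job (p=8,w=5): C=18, w*C=5*18=90
  Job (p=5,w=3): C=23, w*C=3*23=69
Total weighted completion time = 232

232


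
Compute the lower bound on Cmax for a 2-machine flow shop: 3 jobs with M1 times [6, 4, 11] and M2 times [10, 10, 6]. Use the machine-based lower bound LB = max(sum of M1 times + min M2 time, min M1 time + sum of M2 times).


LB1 = sum(M1 times) + min(M2 times) = 21 + 6 = 27
LB2 = min(M1 times) + sum(M2 times) = 4 + 26 = 30
Lower bound = max(LB1, LB2) = max(27, 30) = 30

30


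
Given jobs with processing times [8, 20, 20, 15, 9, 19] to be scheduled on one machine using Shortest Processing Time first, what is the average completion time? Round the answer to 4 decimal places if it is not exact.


Sort jobs by processing time (SPT order): [8, 9, 15, 19, 20, 20]
Compute completion times sequentially:
  Job 1: processing = 8, completes at 8
  Job 2: processing = 9, completes at 17
  Job 3: processing = 15, completes at 32
  Job 4: processing = 19, completes at 51
  Job 5: processing = 20, completes at 71
  Job 6: processing = 20, completes at 91
Sum of completion times = 270
Average completion time = 270/6 = 45.0

45.0


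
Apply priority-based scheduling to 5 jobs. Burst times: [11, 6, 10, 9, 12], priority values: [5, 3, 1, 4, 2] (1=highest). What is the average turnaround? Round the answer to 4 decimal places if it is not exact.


Sort by priority (ascending = highest first):
Order: [(1, 10), (2, 12), (3, 6), (4, 9), (5, 11)]
Completion times:
  Priority 1, burst=10, C=10
  Priority 2, burst=12, C=22
  Priority 3, burst=6, C=28
  Priority 4, burst=9, C=37
  Priority 5, burst=11, C=48
Average turnaround = 145/5 = 29.0

29.0


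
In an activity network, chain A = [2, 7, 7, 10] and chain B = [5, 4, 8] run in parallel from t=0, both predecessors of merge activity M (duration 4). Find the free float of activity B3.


ES(B3) = sum of predecessors on chain B = 9
EF(B3) = ES + duration = 9 + 8 = 17
Successor of B3 is M. ES(M) = max(sum(A), sum(B)) = max(26, 17) = 26
Free float = ES(successor) - EF(current) = 26 - 17 = 9

9


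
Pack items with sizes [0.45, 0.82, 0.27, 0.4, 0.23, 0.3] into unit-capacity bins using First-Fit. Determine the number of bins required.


Place items sequentially using First-Fit:
  Item 0.45 -> new Bin 1
  Item 0.82 -> new Bin 2
  Item 0.27 -> Bin 1 (now 0.72)
  Item 0.4 -> new Bin 3
  Item 0.23 -> Bin 1 (now 0.95)
  Item 0.3 -> Bin 3 (now 0.7)
Total bins used = 3

3


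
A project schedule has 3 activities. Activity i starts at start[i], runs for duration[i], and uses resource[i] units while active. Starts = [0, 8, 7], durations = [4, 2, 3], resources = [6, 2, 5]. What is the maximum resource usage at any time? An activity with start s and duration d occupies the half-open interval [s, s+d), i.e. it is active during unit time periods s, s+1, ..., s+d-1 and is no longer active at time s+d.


Each activity i is active on [start_i, start_i + duration_i).
Compute total resource usage per time slot:
  t=0: active resources = [6], total = 6
  t=1: active resources = [6], total = 6
  t=2: active resources = [6], total = 6
  t=3: active resources = [6], total = 6
  t=4: active resources = [], total = 0
  t=5: active resources = [], total = 0
  t=6: active resources = [], total = 0
  t=7: active resources = [5], total = 5
  t=8: active resources = [2, 5], total = 7
  t=9: active resources = [2, 5], total = 7
Peak resource demand = 7

7


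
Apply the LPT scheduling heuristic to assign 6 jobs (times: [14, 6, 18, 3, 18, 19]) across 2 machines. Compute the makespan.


Sort jobs in decreasing order (LPT): [19, 18, 18, 14, 6, 3]
Assign each job to the least loaded machine:
  Machine 1: jobs [19, 14, 6], load = 39
  Machine 2: jobs [18, 18, 3], load = 39
Makespan = max load = 39

39


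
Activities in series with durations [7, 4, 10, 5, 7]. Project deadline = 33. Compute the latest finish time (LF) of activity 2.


LF(activity 2) = deadline - sum of successor durations
Successors: activities 3 through 5 with durations [10, 5, 7]
Sum of successor durations = 22
LF = 33 - 22 = 11

11


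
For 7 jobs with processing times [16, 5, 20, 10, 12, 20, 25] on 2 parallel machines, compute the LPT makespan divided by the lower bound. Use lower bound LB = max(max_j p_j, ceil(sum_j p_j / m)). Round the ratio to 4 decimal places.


LPT order: [25, 20, 20, 16, 12, 10, 5]
Machine loads after assignment: [56, 52]
LPT makespan = 56
Lower bound = max(max_job, ceil(total/2)) = max(25, 54) = 54
Ratio = 56 / 54 = 1.037

1.037


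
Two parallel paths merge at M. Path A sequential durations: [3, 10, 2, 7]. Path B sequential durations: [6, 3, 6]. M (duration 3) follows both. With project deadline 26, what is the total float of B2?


Forward pass: ES(B2) = sum of predecessors on chain B = 6
EF = ES + duration = 6 + 3 = 9
Backward pass: LF(M) = deadline = 26; LS(M) = 26 - 3 = 23
LF(B2) = LS(M) - sum(successors on chain B) = 23 - 6 = 17
LS = LF - duration = 17 - 3 = 14
Total float = LS - ES = 14 - 6 = 8

8
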